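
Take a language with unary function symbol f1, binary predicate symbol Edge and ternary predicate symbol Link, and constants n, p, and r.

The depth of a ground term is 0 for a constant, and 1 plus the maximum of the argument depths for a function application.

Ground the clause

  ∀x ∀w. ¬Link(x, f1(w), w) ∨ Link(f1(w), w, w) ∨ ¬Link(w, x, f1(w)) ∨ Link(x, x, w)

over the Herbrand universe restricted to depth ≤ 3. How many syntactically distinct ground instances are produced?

Ground terms of depth ≤ 3:
  Let N_k = |{terms of depth ≤ k}|. Then N_0 = 3 and N_k = 3 + N_{k-1} for k ≥ 1 (one summand per function symbol, arity giving the exponent).
  N_0 = 3
  N_1 = 3 + 3 = 6
  N_2 = 3 + 6 = 9
  N_3 = 3 + 9 = 12
  Explicitly: n, p, r, f1(n), f1(p), f1(r), f1(f1(n)), f1(f1(p)), f1(f1(r)), f1(f1(f1(n))), f1(f1(f1(p))), f1(f1(f1(r))).
So there are 12 ground terms available for substitution.
There are 2 variables to instantiate (x, w), each occurring in at least one literal, so different choices give different ground instances.
Number of ground instances = 12^2 = 144.

144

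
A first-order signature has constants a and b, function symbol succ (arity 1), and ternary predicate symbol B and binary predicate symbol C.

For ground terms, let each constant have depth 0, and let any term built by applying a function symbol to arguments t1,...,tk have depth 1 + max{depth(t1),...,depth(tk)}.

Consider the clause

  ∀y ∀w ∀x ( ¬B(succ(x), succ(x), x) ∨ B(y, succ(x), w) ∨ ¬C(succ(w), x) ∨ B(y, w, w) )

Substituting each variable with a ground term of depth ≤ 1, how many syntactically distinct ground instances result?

Ground terms of depth ≤ 1:
  Write N_k for the number of ground terms of depth ≤ k. A term of depth ≤ k is either a constant or a function symbol applied to arguments of depth ≤ k−1, so N_k = 2 + N_{k-1}.
  N_0 = 2
  N_1 = 2 + 2 = 4
So there are 4 ground terms available for substitution.
The body mentions every one of the 3 quantified variables; since ground terms form a free algebra, no two substitutions collapse to the same formula.
Number of ground instances = 4^3 = 64.

64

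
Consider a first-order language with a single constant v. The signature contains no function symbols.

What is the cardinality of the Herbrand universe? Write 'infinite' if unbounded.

1

There are no function symbols, so the only ground term is the single constant.
The Herbrand universe is {v}, finite with 1 element.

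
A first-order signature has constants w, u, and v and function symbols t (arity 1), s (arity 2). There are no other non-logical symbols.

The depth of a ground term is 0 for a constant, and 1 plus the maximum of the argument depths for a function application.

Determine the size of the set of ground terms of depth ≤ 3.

59295

Let N_k count ground terms of depth at most k. Each non-constant term of depth ≤ k is some function symbol applied to depth-≤(k−1) arguments, giving N_k = 3 + N_{k-1} + N_{k-1}^2.
N_0 = 3
N_1 = 3 + 3 + 3^2 = 15
N_2 = 3 + 15 + 15^2 = 243
N_3 = 3 + 243 + 243^2 = 59295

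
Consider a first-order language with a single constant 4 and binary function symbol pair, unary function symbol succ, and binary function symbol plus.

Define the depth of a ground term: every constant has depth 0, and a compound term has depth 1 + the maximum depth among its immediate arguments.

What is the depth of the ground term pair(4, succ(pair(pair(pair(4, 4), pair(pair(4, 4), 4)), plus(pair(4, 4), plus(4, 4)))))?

6

depth(pair(4, 4)) = 1 + max(0, 0) = 1
depth(pair(pair(4, 4), 4)) = 1 + max(1, 0) = 2
depth(pair(pair(4, 4), pair(pair(4, 4), 4))) = 1 + max(1, 2) = 3
depth(plus(4, 4)) = 1 + max(0, 0) = 1
depth(plus(pair(4, 4), plus(4, 4))) = 1 + max(1, 1) = 2
depth(pair(pair(pair(4, 4), pair(pair(4, 4), 4)), plus(pair(4, 4), plus(4, 4)))) = 1 + max(3, 2) = 4
depth(succ(pair(pair(pair(4, 4), pair(pair(4, 4), 4)), plus(pair(4, 4), plus(4, 4))))) = 1 + depth(pair(pair(pair(4, 4), pair(pair(4, 4), 4)), plus(pair(4, 4), plus(4, 4)))) = 1 + 4 = 5
depth(pair(4, succ(pair(pair(pair(4, 4), pair(pair(4, 4), 4)), plus(pair(4, 4), plus(4, 4)))))) = 1 + max(0, 5) = 6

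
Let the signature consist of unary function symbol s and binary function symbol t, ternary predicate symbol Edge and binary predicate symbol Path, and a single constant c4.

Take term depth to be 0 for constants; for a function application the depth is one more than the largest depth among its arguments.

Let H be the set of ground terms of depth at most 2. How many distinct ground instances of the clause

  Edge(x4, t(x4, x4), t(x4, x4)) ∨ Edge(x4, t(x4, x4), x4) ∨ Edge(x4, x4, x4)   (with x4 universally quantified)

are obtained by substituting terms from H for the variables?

Ground terms of depth ≤ 2:
  If N_k denotes the number of depth-≤k ground terms, the 1 constant gives N_0 = 1, and each function symbol of arity r contributes N_{k-1}^r new terms at level k: N_k = 1 + N_{k-1} + N_{k-1}^2.
  N_0 = 1
  N_1 = 1 + 1 + 1^2 = 3
  N_2 = 1 + 3 + 3^2 = 13
So there are 13 ground terms available for substitution.
The body mentions the single quantified variable x4; since ground terms form a free algebra, no two substitutions collapse to the same formula.
Number of ground instances = 13.

13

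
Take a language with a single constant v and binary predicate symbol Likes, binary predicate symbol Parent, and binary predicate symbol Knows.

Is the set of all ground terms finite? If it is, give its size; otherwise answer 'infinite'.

There are no function symbols, so the only ground term is the single constant.
The Herbrand universe is {v}, finite with 1 element.

1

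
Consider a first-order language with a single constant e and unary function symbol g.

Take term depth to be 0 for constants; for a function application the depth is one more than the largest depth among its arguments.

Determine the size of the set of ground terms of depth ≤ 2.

3

Count level by level. With function symbols g/1, the terms of depth ≤ k are the 1 constant together with each function applied to depth-≤(k−1) tuples, so N_k = 1 + N_{k-1}.
N_0 = 1
N_1 = 1 + 1 = 2
N_2 = 1 + 2 = 3
Explicitly: e, g(e), g(g(e)).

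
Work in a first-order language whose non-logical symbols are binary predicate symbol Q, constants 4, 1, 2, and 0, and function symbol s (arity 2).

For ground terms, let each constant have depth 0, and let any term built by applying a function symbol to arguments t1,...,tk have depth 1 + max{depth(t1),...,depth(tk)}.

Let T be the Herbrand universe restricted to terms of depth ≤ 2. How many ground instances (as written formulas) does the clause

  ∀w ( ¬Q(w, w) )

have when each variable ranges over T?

404

Ground terms of depth ≤ 2:
  Write N_k for the number of ground terms of depth ≤ k. A term of depth ≤ k is either a constant or a function symbol applied to arguments of depth ≤ k−1, so N_k = 4 + N_{k-1}^2.
  N_0 = 4
  N_1 = 4 + 4^2 = 20
  N_2 = 4 + 20^2 = 404
So there are 404 ground terms available for substitution.
There is 1 variable to instantiate (w),  occurring in at least one literal, so different choices give different ground instances.
Number of ground instances = 404.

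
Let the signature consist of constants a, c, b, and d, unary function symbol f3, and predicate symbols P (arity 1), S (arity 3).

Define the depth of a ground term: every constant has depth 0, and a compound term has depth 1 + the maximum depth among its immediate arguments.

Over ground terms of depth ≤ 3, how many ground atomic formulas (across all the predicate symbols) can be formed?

4112

First count ground terms of depth ≤ 3.
Let N_k count ground terms of depth at most k. Each non-constant term of depth ≤ k is some function symbol applied to depth-≤(k−1) arguments, giving N_k = 4 + N_{k-1}.
N_0 = 4
N_1 = 4 + 4 = 8
N_2 = 4 + 8 = 12
N_3 = 4 + 12 = 16
So |H| = 16.
Each predicate of arity r yields |H|^r ground atoms (one per choice of an r-tuple from H):
  P: 16;  S: 16^3 = 4096
Total ground atoms: 16 + 4096 = 4112.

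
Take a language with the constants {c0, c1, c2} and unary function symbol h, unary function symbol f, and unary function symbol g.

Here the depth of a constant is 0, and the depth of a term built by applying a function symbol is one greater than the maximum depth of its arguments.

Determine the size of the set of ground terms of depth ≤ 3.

Let N_k count ground terms of depth at most k. Each non-constant term of depth ≤ k is some function symbol applied to depth-≤(k−1) arguments, giving N_k = 3 + N_{k-1} + N_{k-1} + N_{k-1}.
N_0 = 3
N_1 = 3 + 3 + 3 + 3 = 12
N_2 = 3 + 12 + 12 + 12 = 39
N_3 = 3 + 39 + 39 + 39 = 120

120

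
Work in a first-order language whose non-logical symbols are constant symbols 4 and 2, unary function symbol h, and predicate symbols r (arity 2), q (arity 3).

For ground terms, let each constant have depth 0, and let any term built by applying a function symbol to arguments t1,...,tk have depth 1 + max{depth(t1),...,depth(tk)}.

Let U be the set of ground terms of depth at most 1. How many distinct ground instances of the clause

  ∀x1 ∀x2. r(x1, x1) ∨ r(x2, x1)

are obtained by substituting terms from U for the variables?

16

Ground terms of depth ≤ 1:
  If N_k denotes the number of depth-≤k ground terms, the 2 constants give N_0 = 2, and each function symbol of arity r contributes N_{k-1}^r new terms at level k: N_k = 2 + N_{k-1}.
  N_0 = 2
  N_1 = 2 + 2 = 4
  Explicitly: 4, 2, h(4), h(2).
So there are 4 ground terms available for substitution.
The clause has 2 distinct variables (x1, x2), each appearing in the body. In the free term algebra distinct substitutions yield syntactically distinct ground instances.
Number of ground instances = 4^2 = 16.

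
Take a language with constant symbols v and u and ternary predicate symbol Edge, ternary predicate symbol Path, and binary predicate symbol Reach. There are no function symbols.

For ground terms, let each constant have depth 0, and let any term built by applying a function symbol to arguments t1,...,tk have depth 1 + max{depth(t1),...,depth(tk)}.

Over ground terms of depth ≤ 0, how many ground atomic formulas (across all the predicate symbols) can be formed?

20

First count ground terms of depth ≤ 0.
With no function symbols every ground term is a constant, so there are exactly 2 ground terms at every depth bound.
N_0 = 2
Explicitly: v, u.
So |H| = 2.
A ground atom is a predicate applied to a tuple of terms from H, so the count is the sum over predicates of |H|^arity:
  Edge: 2^3 = 8;  Path: 2^3 = 8;  Reach: 2^2 = 4
Total ground atoms: 8 + 8 + 4 = 20.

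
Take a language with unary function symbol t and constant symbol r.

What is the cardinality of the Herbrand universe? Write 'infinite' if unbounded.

infinite

The signature has at least one function symbol (t, arity 1) and at least one constant (r).
Iterating t gives infinitely many distinct ground terms: r, t(r), t(t(r)), ...
So the Herbrand universe is infinite.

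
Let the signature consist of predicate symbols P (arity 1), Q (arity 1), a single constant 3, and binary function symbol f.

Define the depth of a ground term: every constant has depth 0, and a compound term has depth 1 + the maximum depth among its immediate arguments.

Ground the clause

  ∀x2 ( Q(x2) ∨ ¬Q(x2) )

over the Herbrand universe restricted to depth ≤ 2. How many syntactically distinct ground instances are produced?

5

Ground terms of depth ≤ 2:
  Count level by level. With function symbols f/2, the terms of depth ≤ k are the 1 constant together with each function applied to depth-≤(k−1) tuples, so N_k = 1 + N_{k-1}^2.
  N_0 = 1
  N_1 = 1 + 1^2 = 2
  N_2 = 1 + 2^2 = 5
So there are 5 ground terms available for substitution.
There is 1 variable to instantiate (x2),  occurring in at least one literal, so different choices give different ground instances.
Number of ground instances = 5.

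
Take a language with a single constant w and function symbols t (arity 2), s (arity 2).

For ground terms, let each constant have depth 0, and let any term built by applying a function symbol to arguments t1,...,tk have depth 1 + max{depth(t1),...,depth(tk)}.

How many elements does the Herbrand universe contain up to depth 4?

1045459

Write N_k for the number of ground terms of depth ≤ k. A term of depth ≤ k is either a constant or a function symbol applied to arguments of depth ≤ k−1, so N_k = 1 + N_{k-1}^2 + N_{k-1}^2.
N_0 = 1
N_1 = 1 + 1^2 + 1^2 = 3
N_2 = 1 + 3^2 + 3^2 = 19
N_3 = 1 + 19^2 + 19^2 = 723
N_4 = 1 + 723^2 + 723^2 = 1045459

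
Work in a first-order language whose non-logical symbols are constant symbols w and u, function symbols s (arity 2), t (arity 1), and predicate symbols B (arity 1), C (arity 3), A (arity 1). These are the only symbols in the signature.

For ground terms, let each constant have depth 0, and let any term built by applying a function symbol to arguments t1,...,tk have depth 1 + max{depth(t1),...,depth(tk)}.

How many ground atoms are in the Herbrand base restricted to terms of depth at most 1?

528

First count ground terms of depth ≤ 1.
Let N_k = |{terms of depth ≤ k}|. Then N_0 = 2 and N_k = 2 + N_{k-1}^2 + N_{k-1} for k ≥ 1 (one summand per function symbol, arity giving the exponent).
N_0 = 2
N_1 = 2 + 2^2 + 2 = 8
Explicitly: w, u, s(w, w), s(w, u), s(u, w), s(u, u), t(w), t(u).
So |H| = 8.
A ground atom is a predicate applied to a tuple of terms from H, so the count is the sum over predicates of |H|^arity:
  B: 8;  C: 8^3 = 512;  A: 8
Total ground atoms: 8 + 512 + 8 = 528.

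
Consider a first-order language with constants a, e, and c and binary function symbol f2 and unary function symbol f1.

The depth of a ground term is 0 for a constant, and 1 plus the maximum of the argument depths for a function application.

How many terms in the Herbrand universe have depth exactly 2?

228

Write N_k for the number of ground terms of depth ≤ k. A term of depth ≤ k is either a constant or a function symbol applied to arguments of depth ≤ k−1, so N_k = 3 + N_{k-1}^2 + N_{k-1}.
N_0 = 3
N_1 = 3 + 3^2 + 3 = 15
N_2 = 3 + 15^2 + 15 = 243
Terms of depth exactly 2: N_2 − N_1 = 243 − 15 = 228.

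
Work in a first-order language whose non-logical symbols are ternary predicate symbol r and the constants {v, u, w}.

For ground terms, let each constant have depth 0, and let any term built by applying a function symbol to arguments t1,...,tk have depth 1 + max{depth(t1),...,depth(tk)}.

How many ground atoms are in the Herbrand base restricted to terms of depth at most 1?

27

First count ground terms of depth ≤ 1.
With no function symbols every ground term is a constant, so there are exactly 3 ground terms at every depth bound.
N_0 = 3
N_1 = 3
So |H| = 3.
Each predicate of arity r yields |H|^r ground atoms (one per choice of an r-tuple from H):
  r: 3^3 = 27
Total ground atoms: 27.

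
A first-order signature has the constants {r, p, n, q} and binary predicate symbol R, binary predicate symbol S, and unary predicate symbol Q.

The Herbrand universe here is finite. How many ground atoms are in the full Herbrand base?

36

With no function symbols, the Herbrand universe is just the 4 constants.
Ground atoms per predicate: R: 4^2 = 16, S: 4^2 = 16, Q: 4.
Herbrand base size = 16 + 16 + 4 = 36.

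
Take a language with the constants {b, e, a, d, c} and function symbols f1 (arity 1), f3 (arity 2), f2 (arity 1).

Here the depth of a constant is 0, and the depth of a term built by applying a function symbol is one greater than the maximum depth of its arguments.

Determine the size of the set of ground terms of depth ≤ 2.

1685

Write N_k for the number of ground terms of depth ≤ k. A term of depth ≤ k is either a constant or a function symbol applied to arguments of depth ≤ k−1, so N_k = 5 + N_{k-1} + N_{k-1}^2 + N_{k-1}.
N_0 = 5
N_1 = 5 + 5 + 5^2 + 5 = 40
N_2 = 5 + 40 + 40^2 + 40 = 1685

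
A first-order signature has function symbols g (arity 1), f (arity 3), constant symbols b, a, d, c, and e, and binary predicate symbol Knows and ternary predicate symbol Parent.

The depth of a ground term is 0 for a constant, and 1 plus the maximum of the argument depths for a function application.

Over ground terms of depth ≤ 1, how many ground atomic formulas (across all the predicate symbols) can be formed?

First count ground terms of depth ≤ 1.
Count level by level. With function symbols g/1, f/3, the terms of depth ≤ k are the 5 constants together with each function applied to depth-≤(k−1) tuples, so N_k = 5 + N_{k-1} + N_{k-1}^3.
N_0 = 5
N_1 = 5 + 5 + 5^3 = 135
So |H| = 135.
For each predicate symbol, the number of ground atoms is |H| raised to its arity; summing:
  Knows: 135^2 = 18225;  Parent: 135^3 = 2460375
Total ground atoms: 18225 + 2460375 = 2478600.

2478600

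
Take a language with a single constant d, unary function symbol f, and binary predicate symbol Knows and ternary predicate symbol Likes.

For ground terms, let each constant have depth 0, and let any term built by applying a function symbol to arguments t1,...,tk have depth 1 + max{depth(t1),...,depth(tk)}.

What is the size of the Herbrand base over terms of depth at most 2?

First count ground terms of depth ≤ 2.
Write N_k for the number of ground terms of depth ≤ k. A term of depth ≤ k is either a constant or a function symbol applied to arguments of depth ≤ k−1, so N_k = 1 + N_{k-1}.
N_0 = 1
N_1 = 1 + 1 = 2
N_2 = 1 + 2 = 3
So |H| = 3.
Each predicate of arity r yields |H|^r ground atoms (one per choice of an r-tuple from H):
  Knows: 3^2 = 9;  Likes: 3^3 = 27
Total ground atoms: 9 + 27 = 36.

36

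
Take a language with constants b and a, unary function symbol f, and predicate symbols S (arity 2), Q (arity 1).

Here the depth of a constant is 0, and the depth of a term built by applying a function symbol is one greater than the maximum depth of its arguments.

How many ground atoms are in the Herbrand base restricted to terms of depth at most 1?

20

First count ground terms of depth ≤ 1.
Count level by level. With function symbols f/1, the terms of depth ≤ k are the 2 constants together with each function applied to depth-≤(k−1) tuples, so N_k = 2 + N_{k-1}.
N_0 = 2
N_1 = 2 + 2 = 4
Explicitly: b, a, f(b), f(a).
So |H| = 4.
Ground atoms are formed by filling each argument slot of a predicate with a term from H, so an r-ary predicate gives |H|^r atoms:
  S: 4^2 = 16;  Q: 4
Total ground atoms: 16 + 4 = 20.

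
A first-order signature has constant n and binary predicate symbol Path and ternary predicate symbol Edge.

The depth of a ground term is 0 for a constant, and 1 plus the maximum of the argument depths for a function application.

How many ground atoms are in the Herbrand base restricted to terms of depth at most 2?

First count ground terms of depth ≤ 2.
With no function symbols every ground term is a constant, so there is exactly 1 ground term at every depth bound.
N_0 = 1
N_1 = 1
N_2 = 1
So |H| = 1.
Ground atoms are formed by filling each argument slot of a predicate with a term from H, so an r-ary predicate gives |H|^r atoms:
  Path: 1^2 = 1;  Edge: 1^3 = 1
Total ground atoms: 1 + 1 = 2.

2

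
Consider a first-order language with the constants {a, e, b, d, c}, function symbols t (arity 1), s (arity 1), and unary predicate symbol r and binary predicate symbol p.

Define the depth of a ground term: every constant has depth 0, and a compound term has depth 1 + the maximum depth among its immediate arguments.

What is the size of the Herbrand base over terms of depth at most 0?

30

First count ground terms of depth ≤ 0.
Let N_k count ground terms of depth at most k. Each non-constant term of depth ≤ k is some function symbol applied to depth-≤(k−1) arguments, giving N_k = 5 + N_{k-1} + N_{k-1}.
N_0 = 5
Explicitly: a, e, b, d, c.
So |H| = 5.
A ground atom is a predicate applied to a tuple of terms from H, so the count is the sum over predicates of |H|^arity:
  r: 5;  p: 5^2 = 25
Total ground atoms: 5 + 25 = 30.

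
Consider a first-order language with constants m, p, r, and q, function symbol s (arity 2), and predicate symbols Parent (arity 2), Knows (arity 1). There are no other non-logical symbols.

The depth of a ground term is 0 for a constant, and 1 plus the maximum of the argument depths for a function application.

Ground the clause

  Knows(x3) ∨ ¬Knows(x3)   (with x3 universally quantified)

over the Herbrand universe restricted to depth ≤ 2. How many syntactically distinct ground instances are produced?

Ground terms of depth ≤ 2:
  Count level by level. With function symbols s/2, the terms of depth ≤ k are the 4 constants together with each function applied to depth-≤(k−1) tuples, so N_k = 4 + N_{k-1}^2.
  N_0 = 4
  N_1 = 4 + 4^2 = 20
  N_2 = 4 + 20^2 = 404
So there are 404 ground terms available for substitution.
The clause has 1 distinct variable (x3), which appears in the body. In the free term algebra distinct substitutions yield syntactically distinct ground instances.
Number of ground instances = 404.

404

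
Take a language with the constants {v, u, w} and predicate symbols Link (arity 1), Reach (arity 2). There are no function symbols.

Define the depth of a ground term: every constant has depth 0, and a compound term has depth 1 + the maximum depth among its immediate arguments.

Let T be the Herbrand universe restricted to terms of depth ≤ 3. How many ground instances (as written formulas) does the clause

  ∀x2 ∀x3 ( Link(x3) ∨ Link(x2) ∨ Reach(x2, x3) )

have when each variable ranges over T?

Ground terms of depth ≤ 3:
  With no function symbols every ground term is a constant, so there are exactly 3 ground terms at every depth bound.
  N_0 = 3
  N_1 = 3
  N_2 = 3
  N_3 = 3
So there are 3 ground terms available for substitution.
Each of x2, x3 ranges independently over the available ground terms, and distinct assignments produce distinct instances.
Number of ground instances = 3^2 = 9.

9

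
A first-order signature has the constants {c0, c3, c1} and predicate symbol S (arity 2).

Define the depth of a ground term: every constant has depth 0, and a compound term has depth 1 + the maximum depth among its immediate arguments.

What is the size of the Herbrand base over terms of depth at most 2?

First count ground terms of depth ≤ 2.
With no function symbols every ground term is a constant, so there are exactly 3 ground terms at every depth bound.
N_0 = 3
N_1 = 3
N_2 = 3
So |H| = 3.
Each predicate of arity r yields |H|^r ground atoms (one per choice of an r-tuple from H):
  S: 3^2 = 9
Total ground atoms: 9.

9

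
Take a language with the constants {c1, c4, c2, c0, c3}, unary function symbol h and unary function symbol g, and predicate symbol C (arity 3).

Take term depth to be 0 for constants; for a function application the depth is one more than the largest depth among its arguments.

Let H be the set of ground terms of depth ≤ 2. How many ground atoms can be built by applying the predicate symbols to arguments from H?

42875

First count ground terms of depth ≤ 2.
Count level by level. With function symbols h/1, g/1, the terms of depth ≤ k are the 5 constants together with each function applied to depth-≤(k−1) tuples, so N_k = 5 + N_{k-1} + N_{k-1}.
N_0 = 5
N_1 = 5 + 5 + 5 = 15
N_2 = 5 + 15 + 15 = 35
So |H| = 35.
A ground atom is a predicate applied to a tuple of terms from H, so the count is the sum over predicates of |H|^arity:
  C: 35^3 = 42875
Total ground atoms: 42875.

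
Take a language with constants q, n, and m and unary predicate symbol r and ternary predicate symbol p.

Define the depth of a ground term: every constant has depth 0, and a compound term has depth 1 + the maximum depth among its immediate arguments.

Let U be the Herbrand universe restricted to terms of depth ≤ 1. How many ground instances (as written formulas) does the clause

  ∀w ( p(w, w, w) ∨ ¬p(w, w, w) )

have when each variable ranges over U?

3

Ground terms of depth ≤ 1:
  With no function symbols every ground term is a constant, so there are exactly 3 ground terms at every depth bound.
  N_0 = 3
  N_1 = 3
So there are 3 ground terms available for substitution.
The clause has 1 distinct variable (w), which appears in the body. In the free term algebra distinct substitutions yield syntactically distinct ground instances.
Number of ground instances = 3.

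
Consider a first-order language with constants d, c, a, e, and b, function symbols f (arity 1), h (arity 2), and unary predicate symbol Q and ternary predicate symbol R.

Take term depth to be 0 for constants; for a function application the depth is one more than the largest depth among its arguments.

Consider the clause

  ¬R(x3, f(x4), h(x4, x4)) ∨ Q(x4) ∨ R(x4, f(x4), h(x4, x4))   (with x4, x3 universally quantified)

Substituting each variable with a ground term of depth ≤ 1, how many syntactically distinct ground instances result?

1225

Ground terms of depth ≤ 1:
  Count level by level. With function symbols f/1, h/2, the terms of depth ≤ k are the 5 constants together with each function applied to depth-≤(k−1) tuples, so N_k = 5 + N_{k-1} + N_{k-1}^2.
  N_0 = 5
  N_1 = 5 + 5 + 5^2 = 35
So there are 35 ground terms available for substitution.
The body mentions every one of the 2 quantified variables; since ground terms form a free algebra, no two substitutions collapse to the same formula.
Number of ground instances = 35^2 = 1225.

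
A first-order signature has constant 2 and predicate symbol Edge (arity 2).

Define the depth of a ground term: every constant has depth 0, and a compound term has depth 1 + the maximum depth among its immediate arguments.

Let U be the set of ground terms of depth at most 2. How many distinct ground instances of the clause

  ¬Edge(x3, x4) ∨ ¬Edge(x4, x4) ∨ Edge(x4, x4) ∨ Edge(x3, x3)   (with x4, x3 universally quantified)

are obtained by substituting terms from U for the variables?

Ground terms of depth ≤ 2:
  With no function symbols every ground term is a constant, so there is exactly 1 ground term at every depth bound.
  N_0 = 1
  N_1 = 1
  N_2 = 1
  Explicitly: 2.
So there is exactly 1 ground term available for substitution.
Each of x4, x3 ranges independently over the available ground terms, and distinct assignments produce distinct instances.
Number of ground instances = 1^2 = 1.

1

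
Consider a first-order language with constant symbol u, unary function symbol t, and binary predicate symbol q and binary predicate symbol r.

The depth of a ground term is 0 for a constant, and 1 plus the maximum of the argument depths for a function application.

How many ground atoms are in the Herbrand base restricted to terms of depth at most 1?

8

First count ground terms of depth ≤ 1.
Write N_k for the number of ground terms of depth ≤ k. A term of depth ≤ k is either a constant or a function symbol applied to arguments of depth ≤ k−1, so N_k = 1 + N_{k-1}.
N_0 = 1
N_1 = 1 + 1 = 2
Explicitly: u, t(u).
So |H| = 2.
Ground atoms are formed by filling each argument slot of a predicate with a term from H, so an r-ary predicate gives |H|^r atoms:
  q: 2^2 = 4;  r: 2^2 = 4
Total ground atoms: 4 + 4 = 8.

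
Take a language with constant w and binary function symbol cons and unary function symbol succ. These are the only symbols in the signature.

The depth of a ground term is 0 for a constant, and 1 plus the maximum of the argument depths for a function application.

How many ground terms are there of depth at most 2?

Count level by level. With function symbols cons/2, succ/1, the terms of depth ≤ k are the 1 constant together with each function applied to depth-≤(k−1) tuples, so N_k = 1 + N_{k-1}^2 + N_{k-1}.
N_0 = 1
N_1 = 1 + 1^2 + 1 = 3
N_2 = 1 + 3^2 + 3 = 13

13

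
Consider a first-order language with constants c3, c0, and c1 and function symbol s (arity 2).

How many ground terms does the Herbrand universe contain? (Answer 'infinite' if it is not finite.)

The signature has at least one function symbol (s, arity 2) and at least one constant (c3).
Iterating s gives infinitely many distinct ground terms: c3, s(c3, c3), s(s(c3, c3), s(c3, c3)), ...
So the Herbrand universe is infinite.

infinite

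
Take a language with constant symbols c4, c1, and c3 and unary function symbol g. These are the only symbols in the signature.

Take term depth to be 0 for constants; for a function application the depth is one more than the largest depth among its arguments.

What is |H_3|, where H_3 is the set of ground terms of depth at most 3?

Write N_k for the number of ground terms of depth ≤ k. A term of depth ≤ k is either a constant or a function symbol applied to arguments of depth ≤ k−1, so N_k = 3 + N_{k-1}.
N_0 = 3
N_1 = 3 + 3 = 6
N_2 = 3 + 6 = 9
N_3 = 3 + 9 = 12
Explicitly: c4, c1, c3, g(c4), g(c1), g(c3), g(g(c4)), g(g(c1)), g(g(c3)), g(g(g(c4))), g(g(g(c1))), g(g(g(c3))).

12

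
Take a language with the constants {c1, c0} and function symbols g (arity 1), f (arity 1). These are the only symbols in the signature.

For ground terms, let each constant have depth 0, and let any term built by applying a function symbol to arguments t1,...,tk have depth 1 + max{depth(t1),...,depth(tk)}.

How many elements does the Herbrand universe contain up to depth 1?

6

Write N_k for the number of ground terms of depth ≤ k. A term of depth ≤ k is either a constant or a function symbol applied to arguments of depth ≤ k−1, so N_k = 2 + N_{k-1} + N_{k-1}.
N_0 = 2
N_1 = 2 + 2 + 2 = 6
Explicitly: c1, c0, g(c1), g(c0), f(c1), f(c0).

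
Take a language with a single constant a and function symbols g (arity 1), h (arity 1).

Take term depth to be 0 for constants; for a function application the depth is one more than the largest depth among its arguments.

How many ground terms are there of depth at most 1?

3

Let N_k = |{terms of depth ≤ k}|. Then N_0 = 1 and N_k = 1 + N_{k-1} + N_{k-1} for k ≥ 1 (one summand per function symbol, arity giving the exponent).
N_0 = 1
N_1 = 1 + 1 + 1 = 3
Explicitly: a, g(a), h(a).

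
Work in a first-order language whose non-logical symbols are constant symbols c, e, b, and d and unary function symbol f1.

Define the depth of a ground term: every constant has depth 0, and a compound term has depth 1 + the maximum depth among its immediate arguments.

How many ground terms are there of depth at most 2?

12

Count level by level. With function symbols f1/1, the terms of depth ≤ k are the 4 constants together with each function applied to depth-≤(k−1) tuples, so N_k = 4 + N_{k-1}.
N_0 = 4
N_1 = 4 + 4 = 8
N_2 = 4 + 8 = 12
Explicitly: c, e, b, d, f1(c), f1(e), f1(b), f1(d), f1(f1(c)), f1(f1(e)), f1(f1(b)), f1(f1(d)).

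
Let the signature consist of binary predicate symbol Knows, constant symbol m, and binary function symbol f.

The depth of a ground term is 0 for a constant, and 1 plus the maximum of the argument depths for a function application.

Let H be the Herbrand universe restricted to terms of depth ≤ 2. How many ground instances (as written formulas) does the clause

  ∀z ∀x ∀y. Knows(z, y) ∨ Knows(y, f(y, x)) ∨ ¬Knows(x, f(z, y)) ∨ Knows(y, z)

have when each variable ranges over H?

Ground terms of depth ≤ 2:
  Let N_k = |{terms of depth ≤ k}|. Then N_0 = 1 and N_k = 1 + N_{k-1}^2 for k ≥ 1 (one summand per function symbol, arity giving the exponent).
  N_0 = 1
  N_1 = 1 + 1^2 = 2
  N_2 = 1 + 2^2 = 5
So there are 5 ground terms available for substitution.
The body mentions every one of the 3 quantified variables; since ground terms form a free algebra, no two substitutions collapse to the same formula.
Number of ground instances = 5^3 = 125.

125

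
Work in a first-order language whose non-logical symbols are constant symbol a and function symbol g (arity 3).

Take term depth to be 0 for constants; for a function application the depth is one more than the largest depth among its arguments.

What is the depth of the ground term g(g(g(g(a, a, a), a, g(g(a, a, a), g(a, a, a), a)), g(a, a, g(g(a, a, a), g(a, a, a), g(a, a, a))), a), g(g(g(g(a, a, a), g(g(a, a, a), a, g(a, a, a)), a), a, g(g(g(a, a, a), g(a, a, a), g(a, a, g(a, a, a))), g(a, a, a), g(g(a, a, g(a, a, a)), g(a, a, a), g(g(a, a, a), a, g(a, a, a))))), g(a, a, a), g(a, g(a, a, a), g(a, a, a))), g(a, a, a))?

7

depth(g(a, a, a)) = 1 + max(0, 0, 0) = 1
depth(g(g(a, a, a), g(a, a, a), a)) = 1 + max(1, 1, 0) = 2
depth(g(g(a, a, a), a, g(g(a, a, a), g(a, a, a), a))) = 1 + max(1, 0, 2) = 3
depth(g(g(a, a, a), g(a, a, a), g(a, a, a))) = 1 + max(1, 1, 1) = 2
depth(g(a, a, g(g(a, a, a), g(a, a, a), g(a, a, a)))) = 1 + max(0, 0, 2) = 3
depth(g(g(g(a, a, a), a, g(g(a, a, a), g(a, a, a), a)), g(a, a, g(g(a, a, a), g(a, a, a), g(a, a, a))), a)) = 1 + max(3, 3, 0) = 4
depth(g(g(a, a, a), a, g(a, a, a))) = 1 + max(1, 0, 1) = 2
depth(g(g(a, a, a), g(g(a, a, a), a, g(a, a, a)), a)) = 1 + max(1, 2, 0) = 3
depth(g(a, a, g(a, a, a))) = 1 + max(0, 0, 1) = 2
depth(g(g(a, a, a), g(a, a, a), g(a, a, g(a, a, a)))) = 1 + max(1, 1, 2) = 3
depth(g(g(a, a, g(a, a, a)), g(a, a, a), g(g(a, a, a), a, g(a, a, a)))) = 1 + max(2, 1, 2) = 3
depth(g(g(g(a, a, a), g(a, a, a), g(a, a, g(a, a, a))), g(a, a, a), g(g(a, a, g(a, a, a)), g(a, a, a), g(g(a, a, a), a, g(a, a, a))))) = 1 + max(3, 1, 3) = 4
depth(g(g(g(a, a, a), g(g(a, a, a), a, g(a, a, a)), a), a, g(g(g(a, a, a), g(a, a, a), g(a, a, g(a, a, a))), g(a, a, a), g(g(a, a, g(a, a, a)), g(a, a, a), g(g(a, a, a), a, g(a, a, a)))))) = 1 + max(3, 0, 4) = 5
depth(g(a, g(a, a, a), g(a, a, a))) = 1 + max(0, 1, 1) = 2
depth(g(g(g(g(a, a, a), g(g(a, a, a), a, g(a, a, a)), a), a, g(g(g(a, a, a), g(a, a, a), g(a, a, g(a, a, a))), g(a, a, a), g(g(a, a, g(a, a, a)), g(a, a, a), g(g(a, a, a), a, g(a, a, a))))), g(a, a, a), g(a, g(a, a, a), g(a, a, a)))) = 1 + max(5, 1, 2) = 6
depth(g(g(g(g(a, a, a), a, g(g(a, a, a), g(a, a, a), a)), g(a, a, g(g(a, a, a), g(a, a, a), g(a, a, a))), a), g(g(g(g(a, a, a), g(g(a, a, a), a, g(a, a, a)), a), a, g(g(g(a, a, a), g(a, a, a), g(a, a, g(a, a, a))), g(a, a, a), g(g(a, a, g(a, a, a)), g(a, a, a), g(g(a, a, a), a, g(a, a, a))))), g(a, a, a), g(a, g(a, a, a), g(a, a, a))), g(a, a, a))) = 1 + max(4, 6, 1) = 7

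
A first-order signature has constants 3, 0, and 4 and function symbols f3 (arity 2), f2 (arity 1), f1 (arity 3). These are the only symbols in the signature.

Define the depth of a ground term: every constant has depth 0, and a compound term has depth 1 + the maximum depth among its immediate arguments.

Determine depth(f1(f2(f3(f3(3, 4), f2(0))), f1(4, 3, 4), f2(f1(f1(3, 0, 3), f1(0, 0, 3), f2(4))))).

depth(f3(3, 4)) = 1 + max(0, 0) = 1
depth(f2(0)) = 1 + depth(0) = 1 + 0 = 1
depth(f3(f3(3, 4), f2(0))) = 1 + max(1, 1) = 2
depth(f2(f3(f3(3, 4), f2(0)))) = 1 + depth(f3(f3(3, 4), f2(0))) = 1 + 2 = 3
depth(f1(4, 3, 4)) = 1 + max(0, 0, 0) = 1
depth(f1(3, 0, 3)) = 1 + max(0, 0, 0) = 1
depth(f1(0, 0, 3)) = 1 + max(0, 0, 0) = 1
depth(f2(4)) = 1 + depth(4) = 1 + 0 = 1
depth(f1(f1(3, 0, 3), f1(0, 0, 3), f2(4))) = 1 + max(1, 1, 1) = 2
depth(f2(f1(f1(3, 0, 3), f1(0, 0, 3), f2(4)))) = 1 + depth(f1(f1(3, 0, 3), f1(0, 0, 3), f2(4))) = 1 + 2 = 3
depth(f1(f2(f3(f3(3, 4), f2(0))), f1(4, 3, 4), f2(f1(f1(3, 0, 3), f1(0, 0, 3), f2(4))))) = 1 + max(3, 1, 3) = 4

4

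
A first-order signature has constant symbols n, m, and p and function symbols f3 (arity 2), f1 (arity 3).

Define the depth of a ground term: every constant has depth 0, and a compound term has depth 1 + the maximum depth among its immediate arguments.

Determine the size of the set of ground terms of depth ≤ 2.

Count level by level. With function symbols f3/2, f1/3, the terms of depth ≤ k are the 3 constants together with each function applied to depth-≤(k−1) tuples, so N_k = 3 + N_{k-1}^2 + N_{k-1}^3.
N_0 = 3
N_1 = 3 + 3^2 + 3^3 = 39
N_2 = 3 + 39^2 + 39^3 = 60843

60843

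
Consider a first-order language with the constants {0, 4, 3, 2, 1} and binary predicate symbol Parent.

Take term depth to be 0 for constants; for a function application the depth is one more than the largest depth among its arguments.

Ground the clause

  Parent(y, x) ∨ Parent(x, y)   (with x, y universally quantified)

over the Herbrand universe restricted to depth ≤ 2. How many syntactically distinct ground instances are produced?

25

Ground terms of depth ≤ 2:
  With no function symbols every ground term is a constant, so there are exactly 5 ground terms at every depth bound.
  N_0 = 5
  N_1 = 5
  N_2 = 5
  Explicitly: 0, 4, 3, 2, 1.
So there are 5 ground terms available for substitution.
There are 2 variables to instantiate (x, y), each occurring in at least one literal, so different choices give different ground instances.
Number of ground instances = 5^2 = 25.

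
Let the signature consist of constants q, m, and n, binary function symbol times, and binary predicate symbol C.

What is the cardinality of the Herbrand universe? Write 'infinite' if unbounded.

The signature has at least one function symbol (times, arity 2) and at least one constant (q).
Iterating times gives infinitely many distinct ground terms: q, times(q, q), times(times(q, q), times(q, q)), ...
So the Herbrand universe is infinite.

infinite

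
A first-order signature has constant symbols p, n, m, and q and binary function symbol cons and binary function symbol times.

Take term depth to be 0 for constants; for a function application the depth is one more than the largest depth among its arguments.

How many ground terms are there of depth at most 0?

Let N_k = |{terms of depth ≤ k}|. Then N_0 = 4 and N_k = 4 + N_{k-1}^2 + N_{k-1}^2 for k ≥ 1 (one summand per function symbol, arity giving the exponent).
N_0 = 4

4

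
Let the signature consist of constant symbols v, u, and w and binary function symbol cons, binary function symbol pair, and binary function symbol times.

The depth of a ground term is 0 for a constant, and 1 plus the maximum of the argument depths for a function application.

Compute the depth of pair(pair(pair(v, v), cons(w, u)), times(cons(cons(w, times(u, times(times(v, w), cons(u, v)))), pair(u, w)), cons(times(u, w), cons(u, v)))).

depth(pair(v, v)) = 1 + max(0, 0) = 1
depth(cons(w, u)) = 1 + max(0, 0) = 1
depth(pair(pair(v, v), cons(w, u))) = 1 + max(1, 1) = 2
depth(times(v, w)) = 1 + max(0, 0) = 1
depth(cons(u, v)) = 1 + max(0, 0) = 1
depth(times(times(v, w), cons(u, v))) = 1 + max(1, 1) = 2
depth(times(u, times(times(v, w), cons(u, v)))) = 1 + max(0, 2) = 3
depth(cons(w, times(u, times(times(v, w), cons(u, v))))) = 1 + max(0, 3) = 4
depth(pair(u, w)) = 1 + max(0, 0) = 1
depth(cons(cons(w, times(u, times(times(v, w), cons(u, v)))), pair(u, w))) = 1 + max(4, 1) = 5
depth(times(u, w)) = 1 + max(0, 0) = 1
depth(cons(times(u, w), cons(u, v))) = 1 + max(1, 1) = 2
depth(times(cons(cons(w, times(u, times(times(v, w), cons(u, v)))), pair(u, w)), cons(times(u, w), cons(u, v)))) = 1 + max(5, 2) = 6
depth(pair(pair(pair(v, v), cons(w, u)), times(cons(cons(w, times(u, times(times(v, w), cons(u, v)))), pair(u, w)), cons(times(u, w), cons(u, v))))) = 1 + max(2, 6) = 7

7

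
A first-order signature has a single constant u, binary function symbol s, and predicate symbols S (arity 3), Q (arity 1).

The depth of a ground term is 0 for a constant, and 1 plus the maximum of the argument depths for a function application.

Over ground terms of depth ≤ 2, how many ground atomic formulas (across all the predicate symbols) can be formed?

First count ground terms of depth ≤ 2.
Write N_k for the number of ground terms of depth ≤ k. A term of depth ≤ k is either a constant or a function symbol applied to arguments of depth ≤ k−1, so N_k = 1 + N_{k-1}^2.
N_0 = 1
N_1 = 1 + 1^2 = 2
N_2 = 1 + 2^2 = 5
Explicitly: u, s(u, u), s(u, s(u, u)), s(s(u, u), u), s(s(u, u), s(u, u)).
So |H| = 5.
For each predicate symbol, the number of ground atoms is |H| raised to its arity; summing:
  S: 5^3 = 125;  Q: 5
Total ground atoms: 125 + 5 = 130.

130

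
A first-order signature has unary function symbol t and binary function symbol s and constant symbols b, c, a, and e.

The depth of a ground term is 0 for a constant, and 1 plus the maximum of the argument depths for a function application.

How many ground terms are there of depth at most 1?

Let N_k = |{terms of depth ≤ k}|. Then N_0 = 4 and N_k = 4 + N_{k-1} + N_{k-1}^2 for k ≥ 1 (one summand per function symbol, arity giving the exponent).
N_0 = 4
N_1 = 4 + 4 + 4^2 = 24

24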